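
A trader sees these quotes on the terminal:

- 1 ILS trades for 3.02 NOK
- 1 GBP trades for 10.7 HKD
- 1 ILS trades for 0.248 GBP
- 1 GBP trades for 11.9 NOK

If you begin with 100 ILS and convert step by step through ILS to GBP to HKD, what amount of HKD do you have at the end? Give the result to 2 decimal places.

100 ILS × 0.248 = 24.8 GBP
24.8 GBP × 10.7 = 265.36 HKD

265.36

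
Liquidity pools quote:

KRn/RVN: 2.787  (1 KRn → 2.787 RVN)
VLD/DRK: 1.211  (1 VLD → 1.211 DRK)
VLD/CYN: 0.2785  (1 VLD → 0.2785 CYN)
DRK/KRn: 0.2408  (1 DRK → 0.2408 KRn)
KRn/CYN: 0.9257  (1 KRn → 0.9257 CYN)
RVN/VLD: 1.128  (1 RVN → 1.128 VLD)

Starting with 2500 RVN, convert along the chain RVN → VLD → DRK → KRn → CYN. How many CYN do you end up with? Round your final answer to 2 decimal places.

2500 RVN × 1.128 = 2820 VLD
2820 VLD × 1.211 = 3415.02 DRK
3415.02 DRK × 0.2408 = 822.336816 KRn
822.336816 KRn × 0.9257 = 761.2371905712 CYN

761.24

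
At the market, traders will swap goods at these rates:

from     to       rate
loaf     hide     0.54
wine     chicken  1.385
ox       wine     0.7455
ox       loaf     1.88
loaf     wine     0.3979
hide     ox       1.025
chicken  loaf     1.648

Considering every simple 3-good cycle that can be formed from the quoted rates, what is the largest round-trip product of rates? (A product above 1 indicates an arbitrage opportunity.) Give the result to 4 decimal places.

ox→loaf→hide→ox: 1.88 × 0.54 × 1.025 = 1.04058
chicken→loaf→wine→chicken: 1.648 × 0.3979 × 1.385 = 0.90820
Maximum is ox→loaf→hide→ox at 1.0406; arbitrage exists.

1.0406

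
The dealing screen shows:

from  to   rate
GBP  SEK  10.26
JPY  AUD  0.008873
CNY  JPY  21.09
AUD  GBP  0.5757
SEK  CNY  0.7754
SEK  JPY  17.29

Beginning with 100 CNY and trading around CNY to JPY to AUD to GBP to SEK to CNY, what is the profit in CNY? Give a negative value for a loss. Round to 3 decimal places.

-14.293

100 CNY × 21.09 = 2109 JPY
2109 JPY × 0.008873 = 18.713157 AUD
18.713157 AUD × 0.5757 = 10.7731644849 GBP
10.7731644849 GBP × 10.26 = 110.532667615074 SEK
110.532667615074 SEK × 0.7754 = 85.7070304687283796 CNY
Net change: 85.7070304687283796 − 100 = -14.2929695312716204 CNY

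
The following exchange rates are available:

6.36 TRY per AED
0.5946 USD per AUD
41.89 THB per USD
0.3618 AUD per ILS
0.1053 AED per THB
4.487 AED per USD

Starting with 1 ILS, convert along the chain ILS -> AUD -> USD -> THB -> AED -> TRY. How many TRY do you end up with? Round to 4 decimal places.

1 ILS × 0.3618 = 0.3618 AUD
0.3618 AUD × 0.5946 = 0.21512628 USD
0.21512628 USD × 41.89 = 9.0116398692 THB
9.0116398692 THB × 0.1053 = 0.94892567822676 AED
0.94892567822676 AED × 6.36 = 6.0351673135221936 TRY

6.0352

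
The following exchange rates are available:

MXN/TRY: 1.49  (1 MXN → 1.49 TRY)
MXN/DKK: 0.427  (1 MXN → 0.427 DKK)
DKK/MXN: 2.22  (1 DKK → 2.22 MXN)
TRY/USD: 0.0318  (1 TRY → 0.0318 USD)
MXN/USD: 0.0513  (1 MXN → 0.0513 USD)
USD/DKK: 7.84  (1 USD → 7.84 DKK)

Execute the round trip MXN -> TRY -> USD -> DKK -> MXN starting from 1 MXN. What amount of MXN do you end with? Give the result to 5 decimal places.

1 MXN × 1.49 = 1.49 TRY
1.49 TRY × 0.0318 = 0.047382 USD
0.047382 USD × 7.84 = 0.37147488 DKK
0.37147488 DKK × 2.22 = 0.8246742336 MXN

0.82467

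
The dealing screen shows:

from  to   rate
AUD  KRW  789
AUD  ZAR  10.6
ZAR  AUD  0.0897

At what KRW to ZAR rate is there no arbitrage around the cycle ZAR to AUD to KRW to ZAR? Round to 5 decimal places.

Known legs of the cycle: 0.0897 × 789 = 70.7733
For no arbitrage the full-cycle product must be 1, so the missing rate is 1 / 70.7733 ≈ 0.0141296.

0.01413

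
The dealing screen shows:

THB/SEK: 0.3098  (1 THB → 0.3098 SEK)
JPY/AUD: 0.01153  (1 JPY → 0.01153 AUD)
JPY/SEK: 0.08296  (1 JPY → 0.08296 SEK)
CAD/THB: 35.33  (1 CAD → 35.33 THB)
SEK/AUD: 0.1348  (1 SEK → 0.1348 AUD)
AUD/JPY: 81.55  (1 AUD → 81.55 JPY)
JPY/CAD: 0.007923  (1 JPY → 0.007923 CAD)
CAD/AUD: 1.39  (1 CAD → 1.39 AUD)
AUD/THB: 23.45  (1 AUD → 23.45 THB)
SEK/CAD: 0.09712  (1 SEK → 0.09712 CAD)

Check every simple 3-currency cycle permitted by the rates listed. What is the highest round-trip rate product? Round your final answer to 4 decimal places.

THB→SEK→CAD→THB: 0.3098 × 0.09712 × 35.33 = 1.06300
AUD→THB→SEK→AUD: 23.45 × 0.3098 × 0.1348 = 0.97930
AUD→JPY→SEK→AUD: 81.55 × 0.08296 × 0.1348 = 0.91197
AUD→JPY→CAD→AUD: 81.55 × 0.007923 × 1.39 = 0.89811
Maximum is THB→SEK→CAD→THB at 1.0630; arbitrage exists.

1.0630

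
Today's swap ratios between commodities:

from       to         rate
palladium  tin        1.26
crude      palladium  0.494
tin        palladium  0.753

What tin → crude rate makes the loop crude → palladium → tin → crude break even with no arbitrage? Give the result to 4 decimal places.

Known legs of the cycle: 0.494 × 1.26 = 0.62244
For no arbitrage the full-cycle product must be 1, so the missing rate is 1 / 0.62244 ≈ 1.606581.

1.6066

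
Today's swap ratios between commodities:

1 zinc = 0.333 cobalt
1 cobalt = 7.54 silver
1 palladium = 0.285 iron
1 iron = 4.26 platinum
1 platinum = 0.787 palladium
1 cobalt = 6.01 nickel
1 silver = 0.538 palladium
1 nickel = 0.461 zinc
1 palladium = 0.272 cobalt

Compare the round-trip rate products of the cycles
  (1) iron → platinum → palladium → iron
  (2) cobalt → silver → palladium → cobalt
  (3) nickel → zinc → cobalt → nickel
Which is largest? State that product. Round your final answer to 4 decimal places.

1.1034

(1) 4.26 × 0.787 × 0.285 = 0.95550
(2) 7.54 × 0.538 × 0.272 = 1.10337
(3) 0.461 × 0.333 × 6.01 = 0.92261
Highest is cycle (2) at 1.1034 (>1, arbitrage).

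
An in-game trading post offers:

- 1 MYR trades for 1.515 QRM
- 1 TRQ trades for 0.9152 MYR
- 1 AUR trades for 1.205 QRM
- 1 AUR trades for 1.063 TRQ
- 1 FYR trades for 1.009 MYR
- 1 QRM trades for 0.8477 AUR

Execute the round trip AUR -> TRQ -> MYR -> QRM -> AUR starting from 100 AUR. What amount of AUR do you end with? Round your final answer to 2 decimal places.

124.94

100 AUR × 1.063 = 106.3 TRQ
106.3 TRQ × 0.9152 = 97.28576 MYR
97.28576 MYR × 1.515 = 147.3879264 QRM
147.3879264 QRM × 0.8477 = 124.94074520928 AUR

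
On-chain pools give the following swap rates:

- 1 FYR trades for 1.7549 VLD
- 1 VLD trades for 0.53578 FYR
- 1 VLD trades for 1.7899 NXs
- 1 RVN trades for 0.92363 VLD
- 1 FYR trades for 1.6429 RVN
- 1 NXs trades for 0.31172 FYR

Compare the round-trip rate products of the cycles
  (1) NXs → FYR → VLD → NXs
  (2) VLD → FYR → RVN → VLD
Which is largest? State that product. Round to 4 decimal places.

(1) 0.31172 × 1.7549 × 1.7899 = 0.97914
(2) 0.53578 × 1.6429 × 0.92363 = 0.81301
Highest is cycle (1) at 0.9791 (≤1, no arbitrage).

0.9791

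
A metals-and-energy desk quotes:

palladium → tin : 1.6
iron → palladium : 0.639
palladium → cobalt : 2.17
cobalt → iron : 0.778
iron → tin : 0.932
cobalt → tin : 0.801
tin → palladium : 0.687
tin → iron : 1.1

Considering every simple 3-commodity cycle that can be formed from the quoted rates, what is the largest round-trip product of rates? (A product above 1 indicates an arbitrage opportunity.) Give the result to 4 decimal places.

cobalt→tin→palladium→cobalt: 0.801 × 0.687 × 2.17 = 1.19412
iron→palladium→tin→iron: 0.639 × 1.6 × 1.1 = 1.12464
cobalt→iron→palladium→cobalt: 0.778 × 0.639 × 2.17 = 1.07880
Maximum is cobalt→tin→palladium→cobalt at 1.1941; arbitrage exists.

1.1941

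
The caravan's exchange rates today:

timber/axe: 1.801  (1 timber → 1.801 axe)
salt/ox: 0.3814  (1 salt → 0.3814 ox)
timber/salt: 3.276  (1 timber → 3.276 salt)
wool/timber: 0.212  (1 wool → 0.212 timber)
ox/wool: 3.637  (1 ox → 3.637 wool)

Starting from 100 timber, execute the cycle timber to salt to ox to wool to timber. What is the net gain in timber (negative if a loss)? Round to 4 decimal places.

-3.6606

100 timber × 3.276 = 327.6 salt
327.6 salt × 0.3814 = 124.94664 ox
124.94664 ox × 3.637 = 454.43092968 wool
454.43092968 wool × 0.212 = 96.33935709216 timber
Net change: 96.33935709216 − 100 = -3.66064290784 timber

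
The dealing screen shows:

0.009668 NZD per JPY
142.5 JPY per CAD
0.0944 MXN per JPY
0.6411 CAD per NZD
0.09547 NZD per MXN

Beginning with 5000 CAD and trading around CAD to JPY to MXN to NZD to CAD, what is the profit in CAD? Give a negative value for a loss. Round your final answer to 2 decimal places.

5000 CAD × 142.5 = 712500 JPY
712500 JPY × 0.0944 = 67260 MXN
67260 MXN × 0.09547 = 6421.3122 NZD
6421.3122 NZD × 0.6411 = 4116.70325142 CAD
Net change: 4116.70325142 − 5000 = -883.29674858 CAD

-883.30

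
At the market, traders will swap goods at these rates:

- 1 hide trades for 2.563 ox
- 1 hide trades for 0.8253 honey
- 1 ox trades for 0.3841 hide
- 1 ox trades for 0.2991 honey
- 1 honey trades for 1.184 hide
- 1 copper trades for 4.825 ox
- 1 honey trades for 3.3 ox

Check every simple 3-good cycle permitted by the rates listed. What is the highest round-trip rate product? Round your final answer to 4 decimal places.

1.0461

hide→honey→ox→hide: 0.8253 × 3.3 × 0.3841 = 1.04609
hide→ox→honey→hide: 2.563 × 0.2991 × 1.184 = 0.90765
Maximum is hide→honey→ox→hide at 1.0461; arbitrage exists.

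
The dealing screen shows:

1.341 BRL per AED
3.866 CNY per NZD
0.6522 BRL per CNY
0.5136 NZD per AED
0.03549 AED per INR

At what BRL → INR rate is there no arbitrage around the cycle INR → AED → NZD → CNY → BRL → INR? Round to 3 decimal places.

21.758

Known legs of the cycle: 0.03549 × 0.5136 × 3.866 × 0.6522 = 0.0459593267934528
For no arbitrage the full-cycle product must be 1, so the missing rate is 1 / 0.0459593267934528 ≈ 21.75837.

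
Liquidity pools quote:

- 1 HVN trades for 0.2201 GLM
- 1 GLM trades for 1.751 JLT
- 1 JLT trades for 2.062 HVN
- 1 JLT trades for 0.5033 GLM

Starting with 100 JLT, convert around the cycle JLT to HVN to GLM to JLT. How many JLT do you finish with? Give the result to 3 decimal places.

79.468

100 JLT × 2.062 = 206.2 HVN
206.2 HVN × 0.2201 = 45.38462 GLM
45.38462 GLM × 1.751 = 79.46846962 JLT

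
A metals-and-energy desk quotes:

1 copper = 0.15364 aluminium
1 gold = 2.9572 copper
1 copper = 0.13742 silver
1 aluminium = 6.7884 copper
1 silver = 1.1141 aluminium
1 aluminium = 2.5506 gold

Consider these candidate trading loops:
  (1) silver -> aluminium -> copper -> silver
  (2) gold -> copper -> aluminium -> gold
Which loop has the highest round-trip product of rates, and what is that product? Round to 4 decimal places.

(1) 1.1141 × 6.7884 × 0.13742 = 1.03930
(2) 2.9572 × 0.15364 × 2.5506 = 1.15885
Highest is cycle (2) at 1.1589 (>1, arbitrage).

1.1589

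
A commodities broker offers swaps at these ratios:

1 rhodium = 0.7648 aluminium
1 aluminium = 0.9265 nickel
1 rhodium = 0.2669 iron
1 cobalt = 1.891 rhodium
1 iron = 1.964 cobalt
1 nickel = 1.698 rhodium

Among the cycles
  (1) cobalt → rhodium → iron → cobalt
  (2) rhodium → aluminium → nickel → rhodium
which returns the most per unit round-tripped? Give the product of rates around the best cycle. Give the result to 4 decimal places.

(1) 1.891 × 0.2669 × 1.964 = 0.99125
(2) 0.7648 × 0.9265 × 1.698 = 1.20318
Highest is cycle (2) at 1.2032 (>1, arbitrage).

1.2032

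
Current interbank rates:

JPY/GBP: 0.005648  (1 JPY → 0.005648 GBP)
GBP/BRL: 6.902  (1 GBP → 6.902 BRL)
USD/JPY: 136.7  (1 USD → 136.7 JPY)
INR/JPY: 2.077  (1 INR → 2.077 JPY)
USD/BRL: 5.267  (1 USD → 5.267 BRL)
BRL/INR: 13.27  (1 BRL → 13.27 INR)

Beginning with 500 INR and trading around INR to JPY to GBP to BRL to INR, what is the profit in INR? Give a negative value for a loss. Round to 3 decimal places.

37.214

500 INR × 2.077 = 1038.5 JPY
1038.5 JPY × 0.005648 = 5.865448 GBP
5.865448 GBP × 6.902 = 40.483322096 BRL
40.483322096 BRL × 13.27 = 537.21368421392 INR
Net change: 537.21368421392 − 500 = 37.21368421392 INR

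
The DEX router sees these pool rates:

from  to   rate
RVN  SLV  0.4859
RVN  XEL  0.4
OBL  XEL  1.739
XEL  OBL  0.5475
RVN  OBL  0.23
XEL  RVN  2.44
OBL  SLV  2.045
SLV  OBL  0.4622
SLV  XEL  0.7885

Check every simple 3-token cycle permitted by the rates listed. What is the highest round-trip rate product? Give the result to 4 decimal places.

0.9759

XEL→RVN→OBL→XEL: 2.44 × 0.23 × 1.739 = 0.97593
SLV→XEL→RVN→SLV: 0.7885 × 2.44 × 0.4859 = 0.93484
SLV→XEL→OBL→SLV: 0.7885 × 0.5475 × 2.045 = 0.88283
Maximum is XEL→RVN→OBL→XEL at 0.9759; no arbitrage — every cycle loses value.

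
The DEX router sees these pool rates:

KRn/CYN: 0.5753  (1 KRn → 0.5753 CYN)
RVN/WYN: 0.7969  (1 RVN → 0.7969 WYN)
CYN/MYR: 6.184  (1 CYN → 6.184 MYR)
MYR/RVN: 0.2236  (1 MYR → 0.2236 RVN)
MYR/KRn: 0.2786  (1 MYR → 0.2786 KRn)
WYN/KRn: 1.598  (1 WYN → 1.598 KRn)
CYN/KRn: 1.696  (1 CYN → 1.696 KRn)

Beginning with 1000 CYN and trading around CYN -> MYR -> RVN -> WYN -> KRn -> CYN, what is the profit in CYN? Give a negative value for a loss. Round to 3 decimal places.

1000 CYN × 6.184 = 6184 MYR
6184 MYR × 0.2236 = 1382.7424 RVN
1382.7424 RVN × 0.7969 = 1101.90741856 WYN
1101.90741856 WYN × 1.598 = 1760.84805485888 KRn
1760.84805485888 KRn × 0.5753 = 1013.015885960313664 CYN
Net change: 1013.015885960313664 − 1000 = 13.015885960313664 CYN

13.016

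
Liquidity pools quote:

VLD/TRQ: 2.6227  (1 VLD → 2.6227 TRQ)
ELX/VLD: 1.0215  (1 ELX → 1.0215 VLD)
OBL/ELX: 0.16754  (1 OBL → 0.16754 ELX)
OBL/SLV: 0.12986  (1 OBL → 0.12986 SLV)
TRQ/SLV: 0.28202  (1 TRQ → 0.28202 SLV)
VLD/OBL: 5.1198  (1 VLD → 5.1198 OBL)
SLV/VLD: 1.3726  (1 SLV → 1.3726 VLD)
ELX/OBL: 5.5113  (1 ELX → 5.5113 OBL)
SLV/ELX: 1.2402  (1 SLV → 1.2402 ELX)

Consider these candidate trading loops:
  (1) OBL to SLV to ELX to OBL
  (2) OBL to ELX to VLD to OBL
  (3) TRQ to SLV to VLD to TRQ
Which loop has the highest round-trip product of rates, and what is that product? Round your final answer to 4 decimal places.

1.0152

(1) 0.12986 × 1.2402 × 5.5113 = 0.88761
(2) 0.16754 × 1.0215 × 5.1198 = 0.87621
(3) 0.28202 × 1.3726 × 2.6227 = 1.01525
Highest is cycle (3) at 1.0152 (>1, arbitrage).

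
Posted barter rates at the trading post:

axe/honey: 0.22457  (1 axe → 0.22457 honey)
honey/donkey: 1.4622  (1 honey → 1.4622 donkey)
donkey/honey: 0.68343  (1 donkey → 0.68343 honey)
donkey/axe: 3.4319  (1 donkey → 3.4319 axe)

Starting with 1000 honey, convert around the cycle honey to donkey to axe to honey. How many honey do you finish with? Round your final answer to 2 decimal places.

1126.92

1000 honey × 1.4622 = 1462.2 donkey
1462.2 donkey × 3.4319 = 5018.12418 axe
5018.12418 axe × 0.22457 = 1126.9201471026 honey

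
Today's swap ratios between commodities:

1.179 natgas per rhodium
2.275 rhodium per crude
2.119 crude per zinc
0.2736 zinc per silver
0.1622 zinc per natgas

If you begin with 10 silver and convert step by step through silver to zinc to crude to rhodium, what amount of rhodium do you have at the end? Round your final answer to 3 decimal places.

10 silver × 0.2736 = 2.736 zinc
2.736 zinc × 2.119 = 5.797584 crude
5.797584 crude × 2.275 = 13.1895036 rhodium

13.190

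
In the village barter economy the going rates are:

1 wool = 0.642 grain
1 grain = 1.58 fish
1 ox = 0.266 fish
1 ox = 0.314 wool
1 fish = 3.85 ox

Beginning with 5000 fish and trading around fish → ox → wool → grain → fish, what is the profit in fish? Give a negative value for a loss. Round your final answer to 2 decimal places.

1131.30

5000 fish × 3.85 = 19250 ox
19250 ox × 0.314 = 6044.5 wool
6044.5 wool × 0.642 = 3880.569 grain
3880.569 grain × 1.58 = 6131.29902 fish
Net change: 6131.29902 − 5000 = 1131.29902 fish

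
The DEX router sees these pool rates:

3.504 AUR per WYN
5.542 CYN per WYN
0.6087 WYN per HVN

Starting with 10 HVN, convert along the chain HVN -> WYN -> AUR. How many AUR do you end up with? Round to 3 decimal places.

10 HVN × 0.6087 = 6.087 WYN
6.087 WYN × 3.504 = 21.328848 AUR

21.329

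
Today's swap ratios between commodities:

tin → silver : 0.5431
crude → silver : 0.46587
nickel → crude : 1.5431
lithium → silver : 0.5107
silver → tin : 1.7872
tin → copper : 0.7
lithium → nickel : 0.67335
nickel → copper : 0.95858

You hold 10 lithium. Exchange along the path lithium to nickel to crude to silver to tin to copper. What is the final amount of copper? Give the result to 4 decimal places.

10 lithium × 0.67335 = 6.7335 nickel
6.7335 nickel × 1.5431 = 10.39046385 crude
10.39046385 crude × 0.46587 = 4.8406053937995 silver
4.8406053937995 silver × 1.7872 = 8.6511299597984664 tin
8.6511299597984664 tin × 0.7 = 6.05579097185892648 copper

6.0558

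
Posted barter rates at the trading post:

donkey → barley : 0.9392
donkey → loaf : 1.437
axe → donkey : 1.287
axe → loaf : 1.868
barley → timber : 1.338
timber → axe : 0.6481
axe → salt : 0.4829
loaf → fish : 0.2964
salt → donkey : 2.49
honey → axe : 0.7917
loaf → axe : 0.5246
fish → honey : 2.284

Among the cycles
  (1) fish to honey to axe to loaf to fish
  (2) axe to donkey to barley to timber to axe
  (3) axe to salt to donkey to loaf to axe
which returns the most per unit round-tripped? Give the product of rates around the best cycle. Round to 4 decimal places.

(1) 2.284 × 0.7917 × 1.868 × 0.2964 = 1.00118
(2) 1.287 × 0.9392 × 1.338 × 0.6481 = 1.04818
(3) 0.4829 × 2.49 × 1.437 × 0.5246 = 0.90645
Highest is cycle (2) at 1.0482 (>1, arbitrage).

1.0482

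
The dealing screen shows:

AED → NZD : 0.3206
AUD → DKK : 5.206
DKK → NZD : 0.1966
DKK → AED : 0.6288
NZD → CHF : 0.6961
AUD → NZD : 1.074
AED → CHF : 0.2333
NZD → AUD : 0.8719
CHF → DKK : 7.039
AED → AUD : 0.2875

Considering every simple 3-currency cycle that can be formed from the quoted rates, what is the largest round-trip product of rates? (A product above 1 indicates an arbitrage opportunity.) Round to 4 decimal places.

1.0326

AED→CHF→DKK→AED: 0.2333 × 7.039 × 0.6288 = 1.03261
CHF→DKK→NZD→CHF: 7.039 × 0.1966 × 0.6961 = 0.96331
AUD→DKK→AED→AUD: 5.206 × 0.6288 × 0.2875 = 0.94114
AUD→DKK→NZD→AUD: 5.206 × 0.1966 × 0.8719 = 0.89239
Maximum is AED→CHF→DKK→AED at 1.0326; arbitrage exists.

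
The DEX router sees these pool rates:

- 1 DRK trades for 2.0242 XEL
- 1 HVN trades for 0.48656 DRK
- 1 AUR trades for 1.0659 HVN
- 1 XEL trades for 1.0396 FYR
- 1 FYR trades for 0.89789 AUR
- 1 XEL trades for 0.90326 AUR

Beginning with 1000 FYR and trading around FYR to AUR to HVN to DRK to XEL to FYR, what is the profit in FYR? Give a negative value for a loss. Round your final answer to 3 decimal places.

1000 FYR × 0.89789 = 897.89 AUR
897.89 AUR × 1.0659 = 957.060951 HVN
957.060951 HVN × 0.48656 = 465.66757631856 DRK
465.66757631856 DRK × 2.0242 = 942.604307984029152 XEL
942.604307984029152 XEL × 1.0396 = 979.9314385801967064192 FYR
Net change: 979.9314385801967064192 − 1000 = -20.0685614198032935808 FYR

-20.069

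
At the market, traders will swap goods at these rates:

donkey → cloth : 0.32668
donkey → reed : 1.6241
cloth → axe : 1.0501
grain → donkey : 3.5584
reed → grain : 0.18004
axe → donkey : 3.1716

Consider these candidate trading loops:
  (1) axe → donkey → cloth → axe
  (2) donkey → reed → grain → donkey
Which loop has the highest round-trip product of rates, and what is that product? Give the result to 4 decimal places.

1.0880

(1) 3.1716 × 0.32668 × 1.0501 = 1.08801
(2) 1.6241 × 0.18004 × 3.5584 = 1.04049
Highest is cycle (1) at 1.0880 (>1, arbitrage).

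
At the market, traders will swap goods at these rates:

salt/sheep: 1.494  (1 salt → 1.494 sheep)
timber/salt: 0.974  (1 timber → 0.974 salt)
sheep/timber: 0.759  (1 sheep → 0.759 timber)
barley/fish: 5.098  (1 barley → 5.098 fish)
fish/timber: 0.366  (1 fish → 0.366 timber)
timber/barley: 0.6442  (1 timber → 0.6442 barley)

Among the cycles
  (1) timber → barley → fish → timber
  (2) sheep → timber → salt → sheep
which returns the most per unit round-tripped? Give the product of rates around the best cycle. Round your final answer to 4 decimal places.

(1) 0.6442 × 5.098 × 0.366 = 1.20199
(2) 0.759 × 0.974 × 1.494 = 1.10446
Highest is cycle (1) at 1.2020 (>1, arbitrage).

1.2020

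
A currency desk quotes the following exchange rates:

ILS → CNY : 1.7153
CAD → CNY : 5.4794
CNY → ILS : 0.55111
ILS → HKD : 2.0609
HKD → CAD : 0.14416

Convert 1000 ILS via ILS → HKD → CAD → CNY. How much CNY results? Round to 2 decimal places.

1627.93

1000 ILS × 2.0609 = 2060.9 HKD
2060.9 HKD × 0.14416 = 297.099344 CAD
297.099344 CAD × 5.4794 = 1627.9261455136 CNY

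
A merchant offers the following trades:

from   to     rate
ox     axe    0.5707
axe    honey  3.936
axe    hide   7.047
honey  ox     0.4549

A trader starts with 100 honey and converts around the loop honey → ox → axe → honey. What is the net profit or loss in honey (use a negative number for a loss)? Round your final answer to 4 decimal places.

2.1831

100 honey × 0.4549 = 45.49 ox
45.49 ox × 0.5707 = 25.961143 axe
25.961143 axe × 3.936 = 102.183058848 honey
Net change: 102.183058848 − 100 = 2.183058848 honey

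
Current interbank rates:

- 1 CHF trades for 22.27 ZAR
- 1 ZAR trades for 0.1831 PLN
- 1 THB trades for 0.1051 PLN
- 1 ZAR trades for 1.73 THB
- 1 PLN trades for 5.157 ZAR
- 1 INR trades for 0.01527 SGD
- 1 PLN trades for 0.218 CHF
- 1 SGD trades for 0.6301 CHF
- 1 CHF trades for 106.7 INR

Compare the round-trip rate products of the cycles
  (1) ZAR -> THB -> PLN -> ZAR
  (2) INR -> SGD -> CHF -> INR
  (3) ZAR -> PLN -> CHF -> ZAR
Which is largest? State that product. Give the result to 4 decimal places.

(1) 1.73 × 0.1051 × 5.157 = 0.93766
(2) 0.01527 × 0.6301 × 106.7 = 1.02663
(3) 0.1831 × 0.218 × 22.27 = 0.88892
Highest is cycle (2) at 1.0266 (>1, arbitrage).

1.0266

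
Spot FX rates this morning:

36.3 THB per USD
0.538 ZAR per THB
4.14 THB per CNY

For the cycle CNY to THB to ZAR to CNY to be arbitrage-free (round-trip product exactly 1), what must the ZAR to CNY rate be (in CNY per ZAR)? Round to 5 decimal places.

0.44897

Known legs of the cycle: 4.14 × 0.538 = 2.22732
For no arbitrage the full-cycle product must be 1, so the missing rate is 1 / 2.22732 ≈ 0.4489701.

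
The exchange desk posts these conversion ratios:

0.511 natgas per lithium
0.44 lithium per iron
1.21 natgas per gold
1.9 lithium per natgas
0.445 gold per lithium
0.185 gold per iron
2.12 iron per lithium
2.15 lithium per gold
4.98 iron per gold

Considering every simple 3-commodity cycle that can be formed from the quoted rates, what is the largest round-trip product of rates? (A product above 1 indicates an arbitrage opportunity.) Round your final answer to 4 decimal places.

gold→natgas→lithium→gold: 1.21 × 1.9 × 0.445 = 1.02306
iron→lithium→gold→iron: 0.44 × 0.445 × 4.98 = 0.97508
iron→gold→lithium→iron: 0.185 × 2.15 × 2.12 = 0.84323
Maximum is gold→natgas→lithium→gold at 1.0231; arbitrage exists.

1.0231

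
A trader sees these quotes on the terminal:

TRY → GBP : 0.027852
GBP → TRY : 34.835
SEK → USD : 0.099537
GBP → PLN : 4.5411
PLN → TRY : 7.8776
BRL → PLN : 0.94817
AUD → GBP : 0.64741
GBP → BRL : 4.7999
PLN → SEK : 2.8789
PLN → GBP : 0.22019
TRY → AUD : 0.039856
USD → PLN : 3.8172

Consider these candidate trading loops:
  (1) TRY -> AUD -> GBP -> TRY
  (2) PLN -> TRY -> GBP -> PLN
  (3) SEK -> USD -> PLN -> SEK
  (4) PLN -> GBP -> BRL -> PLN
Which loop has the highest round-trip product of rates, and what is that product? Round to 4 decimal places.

(1) 0.039856 × 0.64741 × 34.835 = 0.89885
(2) 7.8776 × 0.027852 × 4.5411 = 0.99635
(3) 0.099537 × 3.8172 × 2.8789 = 1.09385
(4) 0.22019 × 4.7999 × 0.94817 = 1.00211
Highest is cycle (3) at 1.0938 (>1, arbitrage).

1.0938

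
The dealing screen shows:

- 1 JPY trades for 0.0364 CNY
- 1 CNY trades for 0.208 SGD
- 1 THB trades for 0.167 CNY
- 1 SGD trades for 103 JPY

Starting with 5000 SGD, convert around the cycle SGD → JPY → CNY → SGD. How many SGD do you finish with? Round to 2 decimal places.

3899.17

5000 SGD × 103 = 515000 JPY
515000 JPY × 0.0364 = 18746 CNY
18746 CNY × 0.208 = 3899.168 SGD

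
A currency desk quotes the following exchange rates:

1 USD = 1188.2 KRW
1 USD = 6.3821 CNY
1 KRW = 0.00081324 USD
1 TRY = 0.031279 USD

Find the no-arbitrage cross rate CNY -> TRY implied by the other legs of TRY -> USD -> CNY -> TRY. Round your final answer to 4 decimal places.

5.0094

Known legs of the cycle: 0.031279 × 6.3821 = 0.1996257059
For no arbitrage the full-cycle product must be 1, so the missing rate is 1 / 0.1996257059 ≈ 5.009375.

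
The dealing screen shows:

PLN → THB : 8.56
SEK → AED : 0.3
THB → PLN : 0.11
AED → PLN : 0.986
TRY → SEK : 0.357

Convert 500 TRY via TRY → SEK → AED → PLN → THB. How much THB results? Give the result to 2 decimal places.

500 TRY × 0.357 = 178.5 SEK
178.5 SEK × 0.3 = 53.55 AED
53.55 AED × 0.986 = 52.8003 PLN
52.8003 PLN × 8.56 = 451.970568 THB

451.97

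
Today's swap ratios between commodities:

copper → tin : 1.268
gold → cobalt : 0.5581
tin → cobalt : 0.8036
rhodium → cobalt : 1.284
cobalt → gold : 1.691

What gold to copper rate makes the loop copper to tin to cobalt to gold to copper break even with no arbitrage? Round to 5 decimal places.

0.58036

Known legs of the cycle: 1.268 × 0.8036 × 1.691 = 1.7230694768
For no arbitrage the full-cycle product must be 1, so the missing rate is 1 / 1.7230694768 ≈ 0.5803597.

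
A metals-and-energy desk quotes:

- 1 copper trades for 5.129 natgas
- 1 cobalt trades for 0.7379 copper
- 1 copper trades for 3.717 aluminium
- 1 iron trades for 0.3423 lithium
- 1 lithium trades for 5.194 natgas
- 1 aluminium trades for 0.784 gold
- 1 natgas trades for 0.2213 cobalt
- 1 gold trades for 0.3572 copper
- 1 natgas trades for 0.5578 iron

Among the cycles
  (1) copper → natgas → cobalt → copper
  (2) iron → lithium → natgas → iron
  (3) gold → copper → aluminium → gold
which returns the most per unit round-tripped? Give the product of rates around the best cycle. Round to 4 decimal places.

1.0409

(1) 5.129 × 0.2213 × 0.7379 = 0.83755
(2) 0.3423 × 5.194 × 0.5578 = 0.99172
(3) 0.3572 × 3.717 × 0.784 = 1.04093
Highest is cycle (3) at 1.0409 (>1, arbitrage).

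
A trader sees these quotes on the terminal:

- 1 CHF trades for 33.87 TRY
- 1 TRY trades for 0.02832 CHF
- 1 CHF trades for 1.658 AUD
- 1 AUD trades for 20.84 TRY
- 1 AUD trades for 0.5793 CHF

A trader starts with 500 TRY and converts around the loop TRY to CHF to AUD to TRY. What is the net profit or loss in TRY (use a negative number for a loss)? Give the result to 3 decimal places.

500 TRY × 0.02832 = 14.16 CHF
14.16 CHF × 1.658 = 23.47728 AUD
23.47728 AUD × 20.84 = 489.2665152 TRY
Net change: 489.2665152 − 500 = -10.7334848 TRY

-10.733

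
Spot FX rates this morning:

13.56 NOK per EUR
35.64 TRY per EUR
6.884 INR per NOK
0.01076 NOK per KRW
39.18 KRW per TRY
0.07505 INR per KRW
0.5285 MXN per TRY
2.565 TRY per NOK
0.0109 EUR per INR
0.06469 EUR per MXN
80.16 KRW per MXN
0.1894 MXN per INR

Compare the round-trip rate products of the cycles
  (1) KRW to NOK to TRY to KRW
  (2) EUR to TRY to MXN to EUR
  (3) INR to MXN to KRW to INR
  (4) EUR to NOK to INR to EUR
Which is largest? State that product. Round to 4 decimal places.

(1) 0.01076 × 2.565 × 39.18 = 1.08134
(2) 35.64 × 0.5285 × 0.06469 = 1.21848
(3) 0.1894 × 80.16 × 0.07505 = 1.13943
(4) 13.56 × 6.884 × 0.0109 = 1.01748
Highest is cycle (2) at 1.2185 (>1, arbitrage).

1.2185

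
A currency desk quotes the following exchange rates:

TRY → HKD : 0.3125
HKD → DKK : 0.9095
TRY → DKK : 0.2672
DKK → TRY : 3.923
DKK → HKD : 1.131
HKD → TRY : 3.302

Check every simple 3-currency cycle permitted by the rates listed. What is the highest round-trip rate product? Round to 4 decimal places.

DKK→TRY→HKD→DKK: 3.923 × 0.3125 × 0.9095 = 1.11499
DKK→HKD→TRY→DKK: 1.131 × 3.302 × 0.2672 = 0.99787
Maximum is DKK→TRY→HKD→DKK at 1.1150; arbitrage exists.

1.1150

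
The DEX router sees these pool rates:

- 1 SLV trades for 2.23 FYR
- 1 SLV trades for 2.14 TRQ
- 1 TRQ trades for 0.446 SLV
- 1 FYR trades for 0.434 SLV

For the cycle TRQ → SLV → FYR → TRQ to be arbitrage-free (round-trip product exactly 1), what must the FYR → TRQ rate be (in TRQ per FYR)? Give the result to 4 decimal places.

Known legs of the cycle: 0.446 × 2.23 = 0.99458
For no arbitrage the full-cycle product must be 1, so the missing rate is 1 / 0.99458 ≈ 1.005450.

1.0054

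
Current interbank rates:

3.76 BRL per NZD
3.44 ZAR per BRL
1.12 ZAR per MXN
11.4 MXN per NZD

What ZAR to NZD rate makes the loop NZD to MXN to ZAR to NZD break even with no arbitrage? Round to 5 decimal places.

Known legs of the cycle: 11.4 × 1.12 = 12.768
For no arbitrage the full-cycle product must be 1, so the missing rate is 1 / 12.768 ≈ 0.0783208.

0.07832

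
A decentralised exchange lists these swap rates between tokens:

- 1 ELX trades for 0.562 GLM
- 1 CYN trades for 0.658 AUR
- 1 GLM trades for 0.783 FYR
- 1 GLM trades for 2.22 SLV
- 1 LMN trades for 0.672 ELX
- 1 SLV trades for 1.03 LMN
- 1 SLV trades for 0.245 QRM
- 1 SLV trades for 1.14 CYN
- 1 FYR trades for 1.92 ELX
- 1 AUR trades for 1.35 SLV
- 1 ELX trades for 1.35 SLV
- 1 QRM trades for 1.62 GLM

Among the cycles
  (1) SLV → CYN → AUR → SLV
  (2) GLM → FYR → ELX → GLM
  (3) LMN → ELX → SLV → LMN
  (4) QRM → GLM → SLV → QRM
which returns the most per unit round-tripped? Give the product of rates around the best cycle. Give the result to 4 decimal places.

1.0127

(1) 1.14 × 0.658 × 1.35 = 1.01266
(2) 0.783 × 1.92 × 0.562 = 0.84489
(3) 0.672 × 1.35 × 1.03 = 0.93442
(4) 1.62 × 2.22 × 0.245 = 0.88112
Highest is cycle (1) at 1.0127 (>1, arbitrage).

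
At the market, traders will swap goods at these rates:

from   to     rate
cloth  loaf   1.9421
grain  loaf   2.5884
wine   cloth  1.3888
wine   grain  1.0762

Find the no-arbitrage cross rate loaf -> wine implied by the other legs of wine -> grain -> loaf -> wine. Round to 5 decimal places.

0.35898

Known legs of the cycle: 1.0762 × 2.5884 = 2.78563608
For no arbitrage the full-cycle product must be 1, so the missing rate is 1 / 2.78563608 ≈ 0.3589844.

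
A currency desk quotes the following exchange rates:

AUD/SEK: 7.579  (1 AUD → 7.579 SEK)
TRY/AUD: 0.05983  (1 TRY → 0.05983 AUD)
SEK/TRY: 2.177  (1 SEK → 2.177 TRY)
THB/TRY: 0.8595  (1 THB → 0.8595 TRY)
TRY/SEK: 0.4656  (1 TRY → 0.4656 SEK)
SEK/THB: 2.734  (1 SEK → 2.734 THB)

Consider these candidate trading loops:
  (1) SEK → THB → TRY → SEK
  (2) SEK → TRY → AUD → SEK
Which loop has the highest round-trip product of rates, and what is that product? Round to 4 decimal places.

(1) 2.734 × 0.8595 × 0.4656 = 1.09410
(2) 2.177 × 0.05983 × 7.579 = 0.98716
Highest is cycle (1) at 1.0941 (>1, arbitrage).

1.0941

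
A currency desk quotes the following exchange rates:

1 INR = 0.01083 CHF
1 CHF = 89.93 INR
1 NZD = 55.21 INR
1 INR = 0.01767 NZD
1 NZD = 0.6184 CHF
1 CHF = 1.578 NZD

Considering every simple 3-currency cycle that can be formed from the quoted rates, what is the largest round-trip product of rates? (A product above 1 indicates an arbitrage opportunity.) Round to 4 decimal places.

CHF→INR→NZD→CHF: 89.93 × 0.01767 × 0.6184 = 0.98268
CHF→NZD→INR→CHF: 1.578 × 55.21 × 0.01083 = 0.94352
Maximum is CHF→INR→NZD→CHF at 0.9827; no arbitrage — every cycle loses value.

0.9827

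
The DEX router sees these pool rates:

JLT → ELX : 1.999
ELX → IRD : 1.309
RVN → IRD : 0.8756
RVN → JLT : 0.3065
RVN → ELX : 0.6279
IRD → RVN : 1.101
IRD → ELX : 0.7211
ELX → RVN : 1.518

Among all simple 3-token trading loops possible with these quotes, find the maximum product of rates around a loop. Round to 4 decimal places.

IRD→ELX→RVN→IRD: 0.7211 × 1.518 × 0.8756 = 0.95846
JLT→ELX→RVN→JLT: 1.999 × 1.518 × 0.3065 = 0.93007
IRD→RVN→ELX→IRD: 1.101 × 0.6279 × 1.309 = 0.90494
Maximum is IRD→ELX→RVN→IRD at 0.9585; no arbitrage — every cycle loses value.

0.9585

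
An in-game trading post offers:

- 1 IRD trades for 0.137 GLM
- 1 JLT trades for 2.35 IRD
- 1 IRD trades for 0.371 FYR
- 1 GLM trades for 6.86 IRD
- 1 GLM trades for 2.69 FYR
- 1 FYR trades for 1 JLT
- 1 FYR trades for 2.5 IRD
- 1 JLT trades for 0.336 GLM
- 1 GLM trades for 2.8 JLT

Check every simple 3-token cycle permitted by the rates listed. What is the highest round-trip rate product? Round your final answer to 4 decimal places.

0.9213

FYR→IRD→GLM→FYR: 2.5 × 0.137 × 2.69 = 0.92133
FYR→JLT→GLM→FYR: 1 × 0.336 × 2.69 = 0.90384
GLM→JLT→IRD→GLM: 2.8 × 2.35 × 0.137 = 0.90146
FYR→JLT→IRD→FYR: 1 × 2.35 × 0.371 = 0.87185
Maximum is FYR→IRD→GLM→FYR at 0.9213; no arbitrage — every cycle loses value.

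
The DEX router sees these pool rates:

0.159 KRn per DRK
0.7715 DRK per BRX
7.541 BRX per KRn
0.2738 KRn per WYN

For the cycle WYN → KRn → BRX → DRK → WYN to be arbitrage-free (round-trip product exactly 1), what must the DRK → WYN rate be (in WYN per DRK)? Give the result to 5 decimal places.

0.62777

Known legs of the cycle: 0.2738 × 7.541 × 0.7715 = 1.5929359547
For no arbitrage the full-cycle product must be 1, so the missing rate is 1 / 1.5929359547 ≈ 0.6277716.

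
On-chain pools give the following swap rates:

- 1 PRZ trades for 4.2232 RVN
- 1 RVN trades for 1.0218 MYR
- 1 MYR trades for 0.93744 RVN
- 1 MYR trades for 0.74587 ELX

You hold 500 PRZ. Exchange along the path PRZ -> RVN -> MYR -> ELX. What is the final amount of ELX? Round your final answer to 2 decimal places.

500 PRZ × 4.2232 = 2111.6 RVN
2111.6 RVN × 1.0218 = 2157.63288 MYR
2157.63288 MYR × 0.74587 = 1609.3136362056 ELX

1609.31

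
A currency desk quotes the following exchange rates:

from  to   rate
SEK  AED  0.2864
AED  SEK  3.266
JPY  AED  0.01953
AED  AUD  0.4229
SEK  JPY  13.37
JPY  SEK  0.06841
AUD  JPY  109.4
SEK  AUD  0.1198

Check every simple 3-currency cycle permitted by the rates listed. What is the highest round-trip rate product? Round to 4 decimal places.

AUD→JPY→AED→AUD: 109.4 × 0.01953 × 0.4229 = 0.90356
SEK→AUD→JPY→SEK: 0.1198 × 109.4 × 0.06841 = 0.89659
SEK→JPY→AED→SEK: 13.37 × 0.01953 × 3.266 = 0.85281
Maximum is AUD→JPY→AED→AUD at 0.9036; no arbitrage — every cycle loses value.

0.9036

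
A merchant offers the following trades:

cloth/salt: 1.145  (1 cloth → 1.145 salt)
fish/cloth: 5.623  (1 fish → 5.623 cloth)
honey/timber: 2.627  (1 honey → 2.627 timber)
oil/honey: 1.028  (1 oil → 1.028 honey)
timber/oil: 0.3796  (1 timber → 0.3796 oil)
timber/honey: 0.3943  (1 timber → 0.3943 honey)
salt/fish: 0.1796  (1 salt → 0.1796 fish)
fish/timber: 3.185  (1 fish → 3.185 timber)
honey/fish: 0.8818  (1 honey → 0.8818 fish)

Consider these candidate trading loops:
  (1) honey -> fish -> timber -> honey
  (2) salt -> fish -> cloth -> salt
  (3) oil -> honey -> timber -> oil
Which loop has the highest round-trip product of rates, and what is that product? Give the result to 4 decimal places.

1.1563

(1) 0.8818 × 3.185 × 0.3943 = 1.10740
(2) 0.1796 × 5.623 × 1.145 = 1.15632
(3) 1.028 × 2.627 × 0.3796 = 1.02513
Highest is cycle (2) at 1.1563 (>1, arbitrage).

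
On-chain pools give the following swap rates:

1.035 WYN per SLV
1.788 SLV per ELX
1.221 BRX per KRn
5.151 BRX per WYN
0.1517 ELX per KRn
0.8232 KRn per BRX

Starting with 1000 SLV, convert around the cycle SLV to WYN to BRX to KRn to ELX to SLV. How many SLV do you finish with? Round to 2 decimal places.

1190.39

1000 SLV × 1.035 = 1035 WYN
1035 WYN × 5.151 = 5331.285 BRX
5331.285 BRX × 0.8232 = 4388.713812 KRn
4388.713812 KRn × 0.1517 = 665.7678852804 ELX
665.7678852804 ELX × 1.788 = 1190.3929788813552 SLV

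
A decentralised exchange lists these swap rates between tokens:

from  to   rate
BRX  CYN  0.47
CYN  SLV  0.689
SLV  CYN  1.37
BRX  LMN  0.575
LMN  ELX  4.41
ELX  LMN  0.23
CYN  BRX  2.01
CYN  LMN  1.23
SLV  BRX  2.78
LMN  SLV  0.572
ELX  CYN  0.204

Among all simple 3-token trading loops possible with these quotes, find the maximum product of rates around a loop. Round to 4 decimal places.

1.1066

CYN→LMN→ELX→CYN: 1.23 × 4.41 × 0.204 = 1.10656
SLV→CYN→LMN→SLV: 1.37 × 1.23 × 0.572 = 0.96388
SLV→BRX→LMN→SLV: 2.78 × 0.575 × 0.572 = 0.91434
SLV→BRX→CYN→SLV: 2.78 × 0.47 × 0.689 = 0.90025
Maximum is CYN→LMN→ELX→CYN at 1.1066; arbitrage exists.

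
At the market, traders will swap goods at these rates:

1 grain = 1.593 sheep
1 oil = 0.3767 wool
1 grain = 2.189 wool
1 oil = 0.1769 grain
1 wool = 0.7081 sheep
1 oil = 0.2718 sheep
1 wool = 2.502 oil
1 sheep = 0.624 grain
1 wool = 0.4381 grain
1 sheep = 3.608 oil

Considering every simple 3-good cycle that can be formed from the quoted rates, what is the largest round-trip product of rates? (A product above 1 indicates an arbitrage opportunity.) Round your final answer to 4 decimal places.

sheep→oil→grain→sheep: 3.608 × 0.1769 × 1.593 = 1.01674
wool→oil→grain→wool: 2.502 × 0.1769 × 2.189 = 0.96886
wool→sheep→grain→wool: 0.7081 × 0.624 × 2.189 = 0.96722
wool→sheep→oil→wool: 0.7081 × 3.608 × 0.3767 = 0.96240
Maximum is sheep→oil→grain→sheep at 1.0167; arbitrage exists.

1.0167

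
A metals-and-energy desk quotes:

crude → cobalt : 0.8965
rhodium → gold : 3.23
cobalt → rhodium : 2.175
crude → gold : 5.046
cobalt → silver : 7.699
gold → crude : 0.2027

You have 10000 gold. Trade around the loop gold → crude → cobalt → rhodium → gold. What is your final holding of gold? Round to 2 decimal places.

10000 gold × 0.2027 = 2027 crude
2027 crude × 0.8965 = 1817.2055 cobalt
1817.2055 cobalt × 2.175 = 3952.4219625 rhodium
3952.4219625 rhodium × 3.23 = 12766.322938875 gold

12766.32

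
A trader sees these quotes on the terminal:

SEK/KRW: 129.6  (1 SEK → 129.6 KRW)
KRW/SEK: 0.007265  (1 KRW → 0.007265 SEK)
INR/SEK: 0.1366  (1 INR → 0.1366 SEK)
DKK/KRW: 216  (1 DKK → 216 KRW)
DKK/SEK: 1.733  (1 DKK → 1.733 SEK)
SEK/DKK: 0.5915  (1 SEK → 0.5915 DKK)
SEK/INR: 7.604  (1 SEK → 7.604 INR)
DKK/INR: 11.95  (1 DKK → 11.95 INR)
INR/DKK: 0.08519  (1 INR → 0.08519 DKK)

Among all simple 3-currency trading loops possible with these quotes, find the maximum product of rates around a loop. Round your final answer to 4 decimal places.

1.1226

DKK→SEK→INR→DKK: 1.733 × 7.604 × 0.08519 = 1.12261
DKK→INR→SEK→DKK: 11.95 × 0.1366 × 0.5915 = 0.96555
KRW→SEK→DKK→KRW: 0.007265 × 0.5915 × 216 = 0.92821
Maximum is DKK→SEK→INR→DKK at 1.1226; arbitrage exists.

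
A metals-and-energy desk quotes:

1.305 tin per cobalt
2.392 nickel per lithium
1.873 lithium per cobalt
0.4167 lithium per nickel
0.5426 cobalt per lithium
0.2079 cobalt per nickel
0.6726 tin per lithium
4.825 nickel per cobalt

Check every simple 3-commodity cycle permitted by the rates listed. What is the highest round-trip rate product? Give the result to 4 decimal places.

1.0909

nickel→lithium→cobalt→nickel: 0.4167 × 0.5426 × 4.825 = 1.09094
nickel→cobalt→lithium→nickel: 0.2079 × 1.873 × 2.392 = 0.93144
Maximum is nickel→lithium→cobalt→nickel at 1.0909; arbitrage exists.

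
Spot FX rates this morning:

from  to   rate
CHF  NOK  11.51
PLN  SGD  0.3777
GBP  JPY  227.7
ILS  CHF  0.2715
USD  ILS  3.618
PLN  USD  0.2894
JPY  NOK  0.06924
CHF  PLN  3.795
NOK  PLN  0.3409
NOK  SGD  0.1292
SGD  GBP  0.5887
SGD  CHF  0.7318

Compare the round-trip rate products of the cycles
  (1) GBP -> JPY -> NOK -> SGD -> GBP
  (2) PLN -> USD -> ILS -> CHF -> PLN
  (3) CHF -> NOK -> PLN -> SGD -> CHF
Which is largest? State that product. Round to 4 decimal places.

1.1992

(1) 227.7 × 0.06924 × 0.1292 × 0.5887 = 1.19916
(2) 0.2894 × 3.618 × 0.2715 × 3.795 = 1.07882
(3) 11.51 × 0.3409 × 0.3777 × 0.7318 = 1.08453
Highest is cycle (1) at 1.1992 (>1, arbitrage).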